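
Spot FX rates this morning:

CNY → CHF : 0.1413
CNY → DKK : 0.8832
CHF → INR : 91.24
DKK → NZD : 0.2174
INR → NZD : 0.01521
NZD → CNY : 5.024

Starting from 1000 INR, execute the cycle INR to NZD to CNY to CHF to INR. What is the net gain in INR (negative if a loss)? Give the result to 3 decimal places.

1000 INR × 0.01521 = 15.21 NZD
15.21 NZD × 5.024 = 76.41504 CNY
76.41504 CNY × 0.1413 = 10.797445152 CHF
10.797445152 CHF × 91.24 = 985.15889566848 INR
Net change: 985.15889566848 − 1000 = -14.84110433152 INR

-14.841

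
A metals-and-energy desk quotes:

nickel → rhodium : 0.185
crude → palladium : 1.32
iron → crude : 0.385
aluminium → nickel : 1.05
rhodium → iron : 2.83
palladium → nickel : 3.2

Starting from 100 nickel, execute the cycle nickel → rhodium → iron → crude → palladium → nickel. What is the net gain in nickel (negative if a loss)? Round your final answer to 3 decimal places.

-14.858

100 nickel × 0.185 = 18.5 rhodium
18.5 rhodium × 2.83 = 52.355 iron
52.355 iron × 0.385 = 20.156675 crude
20.156675 crude × 1.32 = 26.606811 palladium
26.606811 palladium × 3.2 = 85.1417952 nickel
Net change: 85.1417952 − 100 = -14.8582048 nickel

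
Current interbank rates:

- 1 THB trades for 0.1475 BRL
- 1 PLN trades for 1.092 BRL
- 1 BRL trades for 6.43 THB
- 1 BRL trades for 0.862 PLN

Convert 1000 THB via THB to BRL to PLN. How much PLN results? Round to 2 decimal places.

127.15

1000 THB × 0.1475 = 147.5 BRL
147.5 BRL × 0.862 = 127.145 PLN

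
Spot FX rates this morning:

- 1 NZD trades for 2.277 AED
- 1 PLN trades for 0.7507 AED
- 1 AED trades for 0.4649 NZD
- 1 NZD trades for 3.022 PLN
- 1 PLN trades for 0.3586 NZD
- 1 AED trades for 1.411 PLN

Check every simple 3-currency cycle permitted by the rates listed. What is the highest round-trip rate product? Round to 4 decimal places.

1.1521

AED→PLN→NZD→AED: 1.411 × 0.3586 × 2.277 = 1.15213
AED→NZD→PLN→AED: 0.4649 × 3.022 × 0.7507 = 1.05468
Maximum is AED→PLN→NZD→AED at 1.1521; arbitrage exists.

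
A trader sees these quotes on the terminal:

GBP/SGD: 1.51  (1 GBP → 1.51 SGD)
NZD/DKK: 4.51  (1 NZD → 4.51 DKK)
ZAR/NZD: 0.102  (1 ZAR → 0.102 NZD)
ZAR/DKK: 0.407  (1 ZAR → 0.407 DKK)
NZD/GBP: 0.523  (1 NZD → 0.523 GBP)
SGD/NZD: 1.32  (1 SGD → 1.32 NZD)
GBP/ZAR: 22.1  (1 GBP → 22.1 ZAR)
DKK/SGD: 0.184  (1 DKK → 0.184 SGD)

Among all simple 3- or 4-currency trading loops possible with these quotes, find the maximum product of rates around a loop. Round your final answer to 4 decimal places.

GBP→ZAR→NZD→GBP: 22.1 × 0.102 × 0.523 = 1.17895
SGD→NZD→DKK→SGD: 1.32 × 4.51 × 0.184 = 1.09539
SGD→NZD→GBP→SGD: 1.32 × 0.523 × 1.51 = 1.04244
Maximum is GBP→ZAR→NZD→GBP at 1.1789; arbitrage exists.

1.1789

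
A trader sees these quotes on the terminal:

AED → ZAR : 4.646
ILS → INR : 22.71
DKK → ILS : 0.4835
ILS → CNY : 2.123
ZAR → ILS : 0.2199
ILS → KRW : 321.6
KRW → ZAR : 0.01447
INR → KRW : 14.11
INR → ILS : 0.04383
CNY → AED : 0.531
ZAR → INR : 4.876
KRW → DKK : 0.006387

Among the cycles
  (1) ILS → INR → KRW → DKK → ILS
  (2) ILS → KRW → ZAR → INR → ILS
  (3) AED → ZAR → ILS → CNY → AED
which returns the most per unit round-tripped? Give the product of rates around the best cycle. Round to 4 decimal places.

(1) 22.71 × 14.11 × 0.006387 × 0.4835 = 0.98955
(2) 321.6 × 0.01447 × 4.876 × 0.04383 = 0.99453
(3) 4.646 × 0.2199 × 2.123 × 0.531 = 1.15173
Highest is cycle (3) at 1.1517 (>1, arbitrage).

1.1517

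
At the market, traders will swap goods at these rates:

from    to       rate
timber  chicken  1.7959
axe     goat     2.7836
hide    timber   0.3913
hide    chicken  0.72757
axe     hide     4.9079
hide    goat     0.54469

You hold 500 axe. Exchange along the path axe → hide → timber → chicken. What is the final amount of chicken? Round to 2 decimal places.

500 axe × 4.9079 = 2453.95 hide
2453.95 hide × 0.3913 = 960.230635 timber
960.230635 timber × 1.7959 = 1724.4781973965 chicken

1724.48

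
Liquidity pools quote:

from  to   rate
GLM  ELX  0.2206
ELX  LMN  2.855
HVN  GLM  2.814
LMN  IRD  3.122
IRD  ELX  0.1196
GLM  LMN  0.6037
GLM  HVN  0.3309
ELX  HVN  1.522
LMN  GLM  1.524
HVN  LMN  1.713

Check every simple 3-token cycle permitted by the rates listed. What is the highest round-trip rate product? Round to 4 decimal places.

1.0660

ELX→LMN→IRD→ELX: 2.855 × 3.122 × 0.1196 = 1.06603
ELX→LMN→GLM→ELX: 2.855 × 1.524 × 0.2206 = 0.95984
ELX→HVN→GLM→ELX: 1.522 × 2.814 × 0.2206 = 0.94481
GLM→HVN→LMN→GLM: 0.3309 × 1.713 × 1.524 = 0.86385
Maximum is ELX→LMN→IRD→ELX at 1.0660; arbitrage exists.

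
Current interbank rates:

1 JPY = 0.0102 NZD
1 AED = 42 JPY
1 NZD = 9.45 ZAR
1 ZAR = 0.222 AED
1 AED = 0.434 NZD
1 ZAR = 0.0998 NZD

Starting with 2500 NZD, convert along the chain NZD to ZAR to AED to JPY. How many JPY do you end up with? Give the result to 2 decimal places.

2500 NZD × 9.45 = 23625 ZAR
23625 ZAR × 0.222 = 5244.75 AED
5244.75 AED × 42 = 220279.5 JPY

220279.50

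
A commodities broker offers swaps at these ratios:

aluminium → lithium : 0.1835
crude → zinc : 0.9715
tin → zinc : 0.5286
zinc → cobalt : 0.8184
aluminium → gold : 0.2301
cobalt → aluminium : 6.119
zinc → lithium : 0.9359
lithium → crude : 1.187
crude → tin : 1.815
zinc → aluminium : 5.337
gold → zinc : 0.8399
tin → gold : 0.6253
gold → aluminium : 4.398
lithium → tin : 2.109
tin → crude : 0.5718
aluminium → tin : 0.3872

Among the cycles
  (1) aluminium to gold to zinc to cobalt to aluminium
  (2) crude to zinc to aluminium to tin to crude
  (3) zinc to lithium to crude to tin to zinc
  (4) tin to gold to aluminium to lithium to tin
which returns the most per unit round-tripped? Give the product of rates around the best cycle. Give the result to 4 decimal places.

1.1479

(1) 0.2301 × 0.8399 × 0.8184 × 6.119 = 0.96781
(2) 0.9715 × 5.337 × 0.3872 × 0.5718 = 1.14794
(3) 0.9359 × 1.187 × 1.815 × 0.5286 = 1.06582
(4) 0.6253 × 4.398 × 0.1835 × 2.109 = 1.06428
Highest is cycle (2) at 1.1479 (>1, arbitrage).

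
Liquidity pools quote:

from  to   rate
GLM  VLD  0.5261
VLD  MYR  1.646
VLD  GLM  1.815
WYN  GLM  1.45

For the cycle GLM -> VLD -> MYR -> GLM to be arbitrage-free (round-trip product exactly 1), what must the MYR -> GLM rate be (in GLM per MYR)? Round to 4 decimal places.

1.1548

Known legs of the cycle: 0.5261 × 1.646 = 0.8659606
For no arbitrage the full-cycle product must be 1, so the missing rate is 1 / 0.8659606 ≈ 1.154787.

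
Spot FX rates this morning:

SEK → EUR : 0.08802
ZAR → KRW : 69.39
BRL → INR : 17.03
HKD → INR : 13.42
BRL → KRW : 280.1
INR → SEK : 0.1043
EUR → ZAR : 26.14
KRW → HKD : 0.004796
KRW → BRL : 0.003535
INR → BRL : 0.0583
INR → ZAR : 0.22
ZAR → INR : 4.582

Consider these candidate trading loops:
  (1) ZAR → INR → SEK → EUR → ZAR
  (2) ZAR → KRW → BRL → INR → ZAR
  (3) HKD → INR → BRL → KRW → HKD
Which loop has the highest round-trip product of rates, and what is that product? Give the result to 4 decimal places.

(1) 4.582 × 0.1043 × 0.08802 × 26.14 = 1.09958
(2) 69.39 × 0.003535 × 17.03 × 0.22 = 0.91902
(3) 13.42 × 0.0583 × 280.1 × 0.004796 = 1.05103
Highest is cycle (1) at 1.0996 (>1, arbitrage).

1.0996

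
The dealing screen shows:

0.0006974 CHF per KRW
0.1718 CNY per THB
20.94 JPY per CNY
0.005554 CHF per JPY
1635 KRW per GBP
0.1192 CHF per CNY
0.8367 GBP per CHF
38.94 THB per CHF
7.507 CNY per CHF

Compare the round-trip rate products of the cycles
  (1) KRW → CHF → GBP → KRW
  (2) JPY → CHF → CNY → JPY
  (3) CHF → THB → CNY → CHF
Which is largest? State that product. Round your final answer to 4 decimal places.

(1) 0.0006974 × 0.8367 × 1635 = 0.95405
(2) 0.005554 × 7.507 × 20.94 = 0.87307
(3) 38.94 × 0.1718 × 0.1192 = 0.79744
Highest is cycle (1) at 0.9540 (≤1, no arbitrage).

0.9540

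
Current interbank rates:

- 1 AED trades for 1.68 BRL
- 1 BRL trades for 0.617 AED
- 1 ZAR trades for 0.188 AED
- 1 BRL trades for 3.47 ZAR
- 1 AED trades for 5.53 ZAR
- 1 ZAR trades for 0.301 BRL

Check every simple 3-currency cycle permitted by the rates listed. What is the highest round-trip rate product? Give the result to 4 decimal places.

ZAR→AED→BRL→ZAR: 0.188 × 1.68 × 3.47 = 1.09596
ZAR→BRL→AED→ZAR: 0.301 × 0.617 × 5.53 = 1.02702
Maximum is ZAR→AED→BRL→ZAR at 1.0960; arbitrage exists.

1.0960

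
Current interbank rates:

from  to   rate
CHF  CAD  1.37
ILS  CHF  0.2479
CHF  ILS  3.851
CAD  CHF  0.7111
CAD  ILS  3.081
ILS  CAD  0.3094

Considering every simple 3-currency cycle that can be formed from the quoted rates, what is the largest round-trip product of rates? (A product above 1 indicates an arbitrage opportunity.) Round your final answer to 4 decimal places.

CHF→CAD→ILS→CHF: 1.37 × 3.081 × 0.2479 = 1.04638
CHF→ILS→CAD→CHF: 3.851 × 0.3094 × 0.7111 = 0.84728
Maximum is CHF→CAD→ILS→CHF at 1.0464; arbitrage exists.

1.0464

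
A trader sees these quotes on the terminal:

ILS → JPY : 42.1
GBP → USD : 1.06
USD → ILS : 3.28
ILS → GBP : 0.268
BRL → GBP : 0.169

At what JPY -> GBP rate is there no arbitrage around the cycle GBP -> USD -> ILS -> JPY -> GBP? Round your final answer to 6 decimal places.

Known legs of the cycle: 1.06 × 3.28 × 42.1 = 146.37328
For no arbitrage the full-cycle product must be 1, so the missing rate is 1 / 146.37328 ≈ 0.00683185.

0.006832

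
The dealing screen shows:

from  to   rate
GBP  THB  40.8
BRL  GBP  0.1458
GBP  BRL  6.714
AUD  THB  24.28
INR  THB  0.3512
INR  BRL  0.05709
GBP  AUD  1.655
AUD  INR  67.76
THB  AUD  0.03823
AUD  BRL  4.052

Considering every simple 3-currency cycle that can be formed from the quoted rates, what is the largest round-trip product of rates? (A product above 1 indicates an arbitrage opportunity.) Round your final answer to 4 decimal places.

BRL→GBP→AUD→BRL: 0.1458 × 1.655 × 4.052 = 0.97774
INR→THB→AUD→INR: 0.3512 × 0.03823 × 67.76 = 0.90977
Maximum is BRL→GBP→AUD→BRL at 0.9777; no arbitrage — every cycle loses value.

0.9777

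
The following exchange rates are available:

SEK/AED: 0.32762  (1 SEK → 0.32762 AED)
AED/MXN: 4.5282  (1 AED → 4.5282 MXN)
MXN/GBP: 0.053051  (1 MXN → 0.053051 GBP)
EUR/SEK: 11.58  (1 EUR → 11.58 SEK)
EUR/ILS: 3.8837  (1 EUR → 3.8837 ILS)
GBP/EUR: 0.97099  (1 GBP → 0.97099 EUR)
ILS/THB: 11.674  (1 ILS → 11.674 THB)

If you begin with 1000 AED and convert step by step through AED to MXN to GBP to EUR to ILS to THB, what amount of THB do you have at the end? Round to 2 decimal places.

10575.46

1000 AED × 4.5282 = 4528.2 MXN
4528.2 MXN × 0.053051 = 240.2255382 GBP
240.2255382 GBP × 0.97099 = 233.256595336818 EUR
233.256595336818 EUR × 3.8837 = 905.8986393096000666 ILS
905.8986393096000666 ILS × 11.674 = 10575.4607153002711774884 THB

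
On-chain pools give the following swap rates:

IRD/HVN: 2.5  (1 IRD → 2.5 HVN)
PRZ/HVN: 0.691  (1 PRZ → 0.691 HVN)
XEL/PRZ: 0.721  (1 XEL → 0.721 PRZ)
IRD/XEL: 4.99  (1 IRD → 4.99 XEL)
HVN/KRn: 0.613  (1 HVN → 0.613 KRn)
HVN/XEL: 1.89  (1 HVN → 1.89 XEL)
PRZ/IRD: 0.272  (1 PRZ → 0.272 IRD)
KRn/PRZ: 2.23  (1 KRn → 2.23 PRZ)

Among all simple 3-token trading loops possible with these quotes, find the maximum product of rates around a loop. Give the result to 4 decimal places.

0.9786

PRZ→IRD→XEL→PRZ: 0.272 × 4.99 × 0.721 = 0.97860
KRn→PRZ→HVN→KRn: 2.23 × 0.691 × 0.613 = 0.94459
PRZ→HVN→XEL→PRZ: 0.691 × 1.89 × 0.721 = 0.94162
Maximum is PRZ→IRD→XEL→PRZ at 0.9786; no arbitrage — every cycle loses value.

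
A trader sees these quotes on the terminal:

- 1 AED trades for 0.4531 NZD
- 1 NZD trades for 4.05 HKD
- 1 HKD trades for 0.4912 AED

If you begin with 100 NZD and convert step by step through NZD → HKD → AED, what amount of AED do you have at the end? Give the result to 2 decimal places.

100 NZD × 4.05 = 405 HKD
405 HKD × 0.4912 = 198.936 AED

198.94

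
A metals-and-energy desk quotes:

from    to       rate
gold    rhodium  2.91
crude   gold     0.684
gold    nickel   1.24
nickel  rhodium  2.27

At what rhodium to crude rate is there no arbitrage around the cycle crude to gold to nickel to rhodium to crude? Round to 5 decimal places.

Known legs of the cycle: 0.684 × 1.24 × 2.27 = 1.9253232
For no arbitrage the full-cycle product must be 1, so the missing rate is 1 / 1.9253232 ≈ 0.5193933.

0.51939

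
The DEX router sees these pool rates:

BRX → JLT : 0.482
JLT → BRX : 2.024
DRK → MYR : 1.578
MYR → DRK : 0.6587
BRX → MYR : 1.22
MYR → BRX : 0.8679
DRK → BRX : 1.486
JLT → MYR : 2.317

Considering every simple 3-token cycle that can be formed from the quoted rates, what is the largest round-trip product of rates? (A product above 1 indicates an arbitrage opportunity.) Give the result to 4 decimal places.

1.1942

MYR→DRK→BRX→MYR: 0.6587 × 1.486 × 1.22 = 1.19417
MYR→BRX→JLT→MYR: 0.8679 × 0.482 × 2.317 = 0.96927
Maximum is MYR→DRK→BRX→MYR at 1.1942; arbitrage exists.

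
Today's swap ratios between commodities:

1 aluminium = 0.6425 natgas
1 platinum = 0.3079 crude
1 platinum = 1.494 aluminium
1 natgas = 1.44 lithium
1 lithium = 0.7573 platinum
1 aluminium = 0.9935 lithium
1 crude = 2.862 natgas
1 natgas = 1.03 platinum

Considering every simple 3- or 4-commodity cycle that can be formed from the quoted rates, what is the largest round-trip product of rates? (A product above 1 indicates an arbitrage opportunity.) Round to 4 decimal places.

platinum→aluminium→lithium→platinum: 1.494 × 0.9935 × 0.7573 = 1.12405
platinum→aluminium→natgas→lithium→platinum: 1.494 × 0.6425 × 1.44 × 0.7573 = 1.04678
platinum→aluminium→natgas→platinum: 1.494 × 0.6425 × 1.03 = 0.98869
crude→natgas→lithium→platinum→crude: 2.862 × 1.44 × 0.7573 × 0.3079 = 0.96097
crude→natgas→platinum→crude: 2.862 × 1.03 × 0.3079 = 0.90765
Maximum is platinum→aluminium→lithium→platinum at 1.1241; arbitrage exists.

1.1241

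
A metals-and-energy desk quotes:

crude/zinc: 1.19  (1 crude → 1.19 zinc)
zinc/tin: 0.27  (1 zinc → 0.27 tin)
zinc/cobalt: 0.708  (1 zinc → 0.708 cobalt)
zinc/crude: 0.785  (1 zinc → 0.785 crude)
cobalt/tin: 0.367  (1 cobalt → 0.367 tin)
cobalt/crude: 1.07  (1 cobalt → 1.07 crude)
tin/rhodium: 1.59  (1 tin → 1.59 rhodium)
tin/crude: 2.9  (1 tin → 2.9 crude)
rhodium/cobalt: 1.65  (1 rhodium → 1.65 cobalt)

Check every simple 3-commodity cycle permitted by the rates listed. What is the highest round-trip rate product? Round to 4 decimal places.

0.9628

tin→rhodium→cobalt→tin: 1.59 × 1.65 × 0.367 = 0.96282
crude→zinc→tin→crude: 1.19 × 0.27 × 2.9 = 0.93177
crude→zinc→cobalt→crude: 1.19 × 0.708 × 1.07 = 0.90150
Maximum is tin→rhodium→cobalt→tin at 0.9628; no arbitrage — every cycle loses value.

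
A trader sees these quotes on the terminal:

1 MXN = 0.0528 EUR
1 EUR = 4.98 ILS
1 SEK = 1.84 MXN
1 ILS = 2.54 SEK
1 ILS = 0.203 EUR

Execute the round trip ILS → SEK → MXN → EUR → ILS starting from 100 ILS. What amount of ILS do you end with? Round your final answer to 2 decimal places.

122.89

100 ILS × 2.54 = 254 SEK
254 SEK × 1.84 = 467.36 MXN
467.36 MXN × 0.0528 = 24.676608 EUR
24.676608 EUR × 4.98 = 122.88950784 ILS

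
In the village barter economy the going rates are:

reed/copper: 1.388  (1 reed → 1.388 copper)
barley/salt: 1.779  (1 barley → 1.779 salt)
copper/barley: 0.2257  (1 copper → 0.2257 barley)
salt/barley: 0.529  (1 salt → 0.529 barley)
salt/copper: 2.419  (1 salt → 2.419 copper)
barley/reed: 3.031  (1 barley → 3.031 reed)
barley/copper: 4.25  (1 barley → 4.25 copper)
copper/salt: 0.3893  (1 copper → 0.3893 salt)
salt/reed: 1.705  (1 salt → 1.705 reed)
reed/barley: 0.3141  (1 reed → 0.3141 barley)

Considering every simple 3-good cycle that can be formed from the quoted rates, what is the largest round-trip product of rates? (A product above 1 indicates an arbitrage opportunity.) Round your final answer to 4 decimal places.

salt→copper→barley→salt: 2.419 × 0.2257 × 1.779 = 0.97128
salt→reed→barley→salt: 1.705 × 0.3141 × 1.779 = 0.95273
reed→copper→barley→reed: 1.388 × 0.2257 × 3.031 = 0.94953
salt→reed→copper→salt: 1.705 × 1.388 × 0.3893 = 0.92129
salt→barley→copper→salt: 0.529 × 4.25 × 0.3893 = 0.87524
Maximum is salt→copper→barley→salt at 0.9713; no arbitrage — every cycle loses value.

0.9713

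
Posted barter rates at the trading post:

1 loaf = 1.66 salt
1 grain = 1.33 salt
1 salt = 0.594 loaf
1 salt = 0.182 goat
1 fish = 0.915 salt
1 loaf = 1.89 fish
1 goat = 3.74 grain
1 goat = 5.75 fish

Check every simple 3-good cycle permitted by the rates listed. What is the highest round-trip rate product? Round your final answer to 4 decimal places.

1.0272

loaf→fish→salt→loaf: 1.89 × 0.915 × 0.594 = 1.02723
goat→fish→salt→goat: 5.75 × 0.915 × 0.182 = 0.95755
goat→grain→salt→goat: 3.74 × 1.33 × 0.182 = 0.90530
Maximum is loaf→fish→salt→loaf at 1.0272; arbitrage exists.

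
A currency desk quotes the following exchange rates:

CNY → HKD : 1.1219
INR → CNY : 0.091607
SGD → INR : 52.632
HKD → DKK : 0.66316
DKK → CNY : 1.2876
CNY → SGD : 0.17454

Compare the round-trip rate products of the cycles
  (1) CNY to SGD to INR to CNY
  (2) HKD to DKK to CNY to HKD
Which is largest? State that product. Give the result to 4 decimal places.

0.9580

(1) 0.17454 × 52.632 × 0.091607 = 0.84154
(2) 0.66316 × 1.2876 × 1.1219 = 0.95797
Highest is cycle (2) at 0.9580 (≤1, no arbitrage).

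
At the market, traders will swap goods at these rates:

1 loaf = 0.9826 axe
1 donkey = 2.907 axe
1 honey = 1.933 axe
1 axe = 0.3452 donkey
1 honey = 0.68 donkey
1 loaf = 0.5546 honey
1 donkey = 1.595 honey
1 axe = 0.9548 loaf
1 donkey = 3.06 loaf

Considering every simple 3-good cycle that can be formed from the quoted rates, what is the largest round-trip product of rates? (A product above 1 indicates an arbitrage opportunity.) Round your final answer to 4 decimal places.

1.1540

loaf→honey→donkey→loaf: 0.5546 × 0.68 × 3.06 = 1.15401
honey→axe→donkey→honey: 1.933 × 0.3452 × 1.595 = 1.06430
loaf→axe→donkey→loaf: 0.9826 × 0.3452 × 3.06 = 1.03793
loaf→honey→axe→loaf: 0.5546 × 1.933 × 0.9548 = 1.02359
Maximum is loaf→honey→donkey→loaf at 1.1540; arbitrage exists.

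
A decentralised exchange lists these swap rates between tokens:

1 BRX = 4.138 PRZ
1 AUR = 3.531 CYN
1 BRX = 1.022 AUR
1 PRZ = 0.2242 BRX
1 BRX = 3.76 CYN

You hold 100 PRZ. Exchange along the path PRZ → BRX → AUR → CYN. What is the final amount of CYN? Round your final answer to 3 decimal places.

80.907

100 PRZ × 0.2242 = 22.42 BRX
22.42 BRX × 1.022 = 22.91324 AUR
22.91324 AUR × 3.531 = 80.90665044 CYN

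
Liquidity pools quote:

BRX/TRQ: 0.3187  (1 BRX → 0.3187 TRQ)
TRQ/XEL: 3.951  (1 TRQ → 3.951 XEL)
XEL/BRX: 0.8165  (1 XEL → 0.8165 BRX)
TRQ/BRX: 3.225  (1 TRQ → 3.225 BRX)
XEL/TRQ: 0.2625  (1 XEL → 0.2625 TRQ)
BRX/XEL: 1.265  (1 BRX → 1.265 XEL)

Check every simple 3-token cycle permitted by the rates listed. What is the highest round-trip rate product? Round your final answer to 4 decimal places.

XEL→TRQ→BRX→XEL: 0.2625 × 3.225 × 1.265 = 1.07090
XEL→BRX→TRQ→XEL: 0.8165 × 0.3187 × 3.951 = 1.02812
Maximum is XEL→TRQ→BRX→XEL at 1.0709; arbitrage exists.

1.0709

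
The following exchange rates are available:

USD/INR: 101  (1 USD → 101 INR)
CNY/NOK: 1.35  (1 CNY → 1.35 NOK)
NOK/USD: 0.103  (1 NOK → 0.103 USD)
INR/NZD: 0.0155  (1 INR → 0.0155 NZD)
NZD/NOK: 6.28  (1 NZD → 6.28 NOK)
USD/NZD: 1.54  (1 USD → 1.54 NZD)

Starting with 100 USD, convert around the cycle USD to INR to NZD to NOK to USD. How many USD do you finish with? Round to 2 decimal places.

101.26

100 USD × 101 = 10100 INR
10100 INR × 0.0155 = 156.55 NZD
156.55 NZD × 6.28 = 983.134 NOK
983.134 NOK × 0.103 = 101.262802 USD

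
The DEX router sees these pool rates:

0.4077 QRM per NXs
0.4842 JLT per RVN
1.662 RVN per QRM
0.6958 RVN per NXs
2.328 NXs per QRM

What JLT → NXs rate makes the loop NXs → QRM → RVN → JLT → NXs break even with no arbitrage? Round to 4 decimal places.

Known legs of the cycle: 0.4077 × 1.662 × 0.4842 = 0.32809266108
For no arbitrage the full-cycle product must be 1, so the missing rate is 1 / 0.32809266108 ≈ 3.047919.

3.0479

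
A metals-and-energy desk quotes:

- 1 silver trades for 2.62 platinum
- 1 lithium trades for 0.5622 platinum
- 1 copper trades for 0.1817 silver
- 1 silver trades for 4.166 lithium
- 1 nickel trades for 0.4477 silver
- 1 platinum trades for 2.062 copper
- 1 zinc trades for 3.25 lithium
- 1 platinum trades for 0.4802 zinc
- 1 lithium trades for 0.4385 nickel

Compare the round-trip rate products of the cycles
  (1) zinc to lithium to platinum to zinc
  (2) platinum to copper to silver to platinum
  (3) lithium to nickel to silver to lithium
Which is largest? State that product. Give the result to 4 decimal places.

(1) 3.25 × 0.5622 × 0.4802 = 0.87740
(2) 2.062 × 0.1817 × 2.62 = 0.98162
(3) 0.4385 × 0.4477 × 4.166 = 0.81785
Highest is cycle (2) at 0.9816 (≤1, no arbitrage).

0.9816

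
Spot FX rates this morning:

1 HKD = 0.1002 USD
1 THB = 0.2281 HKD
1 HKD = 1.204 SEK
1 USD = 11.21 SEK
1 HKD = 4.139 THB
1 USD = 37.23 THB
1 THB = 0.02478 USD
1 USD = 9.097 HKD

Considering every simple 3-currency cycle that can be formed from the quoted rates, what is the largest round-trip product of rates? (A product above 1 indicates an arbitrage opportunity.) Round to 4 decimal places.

USD→HKD→THB→USD: 9.097 × 4.139 × 0.02478 = 0.93303
USD→THB→HKD→USD: 37.23 × 0.2281 × 0.1002 = 0.85091
Maximum is USD→HKD→THB→USD at 0.9330; no arbitrage — every cycle loses value.

0.9330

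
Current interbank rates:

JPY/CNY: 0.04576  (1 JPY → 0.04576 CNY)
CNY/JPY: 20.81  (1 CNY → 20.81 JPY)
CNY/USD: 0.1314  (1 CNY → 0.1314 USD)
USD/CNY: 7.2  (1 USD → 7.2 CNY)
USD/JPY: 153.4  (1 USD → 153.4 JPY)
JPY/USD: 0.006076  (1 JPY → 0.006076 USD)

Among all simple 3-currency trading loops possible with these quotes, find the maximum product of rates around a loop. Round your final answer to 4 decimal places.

CNY→USD→JPY→CNY: 0.1314 × 153.4 × 0.04576 = 0.92237
CNY→JPY→USD→CNY: 20.81 × 0.006076 × 7.2 = 0.91038
Maximum is CNY→USD→JPY→CNY at 0.9224; no arbitrage — every cycle loses value.

0.9224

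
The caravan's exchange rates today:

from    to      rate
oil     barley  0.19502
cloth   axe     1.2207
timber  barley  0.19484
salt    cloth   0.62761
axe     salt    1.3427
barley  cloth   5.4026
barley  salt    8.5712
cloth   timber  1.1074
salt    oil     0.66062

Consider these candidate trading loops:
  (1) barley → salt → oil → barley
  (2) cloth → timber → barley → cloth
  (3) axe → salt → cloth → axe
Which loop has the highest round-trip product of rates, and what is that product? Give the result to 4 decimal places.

(1) 8.5712 × 0.66062 × 0.19502 = 1.10426
(2) 1.1074 × 0.19484 × 5.4026 = 1.16570
(3) 1.3427 × 0.62761 × 1.2207 = 1.02867
Highest is cycle (2) at 1.1657 (>1, arbitrage).

1.1657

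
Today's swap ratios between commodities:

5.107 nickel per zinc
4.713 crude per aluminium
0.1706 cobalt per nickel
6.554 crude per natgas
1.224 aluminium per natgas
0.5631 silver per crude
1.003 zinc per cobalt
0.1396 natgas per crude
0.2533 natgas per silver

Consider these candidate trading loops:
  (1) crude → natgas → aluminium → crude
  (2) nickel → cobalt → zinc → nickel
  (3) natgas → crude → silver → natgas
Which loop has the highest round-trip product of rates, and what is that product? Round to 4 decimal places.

(1) 0.1396 × 1.224 × 4.713 = 0.80531
(2) 0.1706 × 1.003 × 5.107 = 0.87387
(3) 6.554 × 0.5631 × 0.2533 = 0.93482
Highest is cycle (3) at 0.9348 (≤1, no arbitrage).

0.9348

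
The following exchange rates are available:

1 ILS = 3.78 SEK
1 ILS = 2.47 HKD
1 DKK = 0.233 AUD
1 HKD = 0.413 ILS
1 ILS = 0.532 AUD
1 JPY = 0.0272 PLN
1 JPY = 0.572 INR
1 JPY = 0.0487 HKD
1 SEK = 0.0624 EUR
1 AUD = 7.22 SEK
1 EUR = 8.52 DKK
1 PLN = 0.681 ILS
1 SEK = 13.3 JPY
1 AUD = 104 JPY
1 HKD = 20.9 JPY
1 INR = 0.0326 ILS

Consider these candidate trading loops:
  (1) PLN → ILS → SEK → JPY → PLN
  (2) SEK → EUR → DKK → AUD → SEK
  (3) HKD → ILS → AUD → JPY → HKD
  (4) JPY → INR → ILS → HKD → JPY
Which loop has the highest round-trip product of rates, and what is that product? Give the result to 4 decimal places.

(1) 0.681 × 3.78 × 13.3 × 0.0272 = 0.93124
(2) 0.0624 × 8.52 × 0.233 × 7.22 = 0.89437
(3) 0.413 × 0.532 × 104 × 0.0487 = 1.11282
(4) 0.572 × 0.0326 × 2.47 × 20.9 = 0.96262
Highest is cycle (3) at 1.1128 (>1, arbitrage).

1.1128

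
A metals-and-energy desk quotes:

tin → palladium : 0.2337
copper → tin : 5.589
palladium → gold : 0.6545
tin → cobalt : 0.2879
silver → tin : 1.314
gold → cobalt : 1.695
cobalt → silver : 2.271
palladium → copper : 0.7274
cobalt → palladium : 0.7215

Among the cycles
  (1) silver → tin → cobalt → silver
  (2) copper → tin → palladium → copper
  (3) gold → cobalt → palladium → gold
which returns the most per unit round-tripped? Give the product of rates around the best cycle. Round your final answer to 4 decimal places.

0.9501

(1) 1.314 × 0.2879 × 2.271 = 0.85912
(2) 5.589 × 0.2337 × 0.7274 = 0.95009
(3) 1.695 × 0.7215 × 0.6545 = 0.80042
Highest is cycle (2) at 0.9501 (≤1, no arbitrage).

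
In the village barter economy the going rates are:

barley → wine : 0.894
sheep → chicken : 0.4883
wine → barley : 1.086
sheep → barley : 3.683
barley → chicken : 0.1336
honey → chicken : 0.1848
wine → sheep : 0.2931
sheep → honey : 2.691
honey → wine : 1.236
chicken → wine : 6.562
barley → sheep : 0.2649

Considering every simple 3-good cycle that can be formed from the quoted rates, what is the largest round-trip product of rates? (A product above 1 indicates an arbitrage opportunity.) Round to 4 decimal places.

sheep→honey→wine→sheep: 2.691 × 1.236 × 0.2931 = 0.97487
sheep→barley→wine→sheep: 3.683 × 0.894 × 0.2931 = 0.96506
chicken→wine→barley→chicken: 6.562 × 1.086 × 0.1336 = 0.95208
chicken→wine→sheep→chicken: 6.562 × 0.2931 × 0.4883 = 0.93916
Maximum is sheep→honey→wine→sheep at 0.9749; no arbitrage — every cycle loses value.

0.9749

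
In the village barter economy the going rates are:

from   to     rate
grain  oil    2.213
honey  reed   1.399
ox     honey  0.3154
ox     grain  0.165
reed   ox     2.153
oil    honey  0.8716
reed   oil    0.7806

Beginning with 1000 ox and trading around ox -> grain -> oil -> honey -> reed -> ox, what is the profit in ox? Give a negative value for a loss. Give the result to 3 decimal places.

1000 ox × 0.165 = 165 grain
165 grain × 2.213 = 365.145 oil
365.145 oil × 0.8716 = 318.260382 honey
318.260382 honey × 1.399 = 445.246274418 reed
445.246274418 reed × 2.153 = 958.615228821954 ox
Net change: 958.615228821954 − 1000 = -41.384771178046 ox

-41.385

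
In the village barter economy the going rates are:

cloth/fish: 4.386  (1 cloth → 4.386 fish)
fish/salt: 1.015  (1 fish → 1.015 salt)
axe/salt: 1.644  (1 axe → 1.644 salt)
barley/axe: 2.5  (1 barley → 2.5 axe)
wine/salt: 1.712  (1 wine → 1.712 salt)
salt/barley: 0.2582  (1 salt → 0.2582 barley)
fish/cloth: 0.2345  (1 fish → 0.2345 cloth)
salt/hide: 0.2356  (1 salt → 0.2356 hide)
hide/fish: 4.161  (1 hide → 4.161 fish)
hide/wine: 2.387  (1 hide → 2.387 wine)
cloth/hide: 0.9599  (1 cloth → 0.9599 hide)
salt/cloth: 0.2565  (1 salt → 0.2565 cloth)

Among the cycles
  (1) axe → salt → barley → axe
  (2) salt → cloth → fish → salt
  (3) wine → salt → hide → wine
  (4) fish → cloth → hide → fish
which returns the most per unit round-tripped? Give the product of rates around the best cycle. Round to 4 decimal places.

(1) 1.644 × 0.2582 × 2.5 = 1.06120
(2) 0.2565 × 4.386 × 1.015 = 1.14188
(3) 1.712 × 0.2356 × 2.387 = 0.96279
(4) 0.2345 × 0.9599 × 4.161 = 0.93663
Highest is cycle (2) at 1.1419 (>1, arbitrage).

1.1419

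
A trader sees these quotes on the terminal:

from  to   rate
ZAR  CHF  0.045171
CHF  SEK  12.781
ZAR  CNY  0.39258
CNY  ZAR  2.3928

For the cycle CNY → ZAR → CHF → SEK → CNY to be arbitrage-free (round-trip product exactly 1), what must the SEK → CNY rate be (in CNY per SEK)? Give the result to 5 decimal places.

Known legs of the cycle: 2.3928 × 0.045171 × 12.781 = 1.3814365424328
For no arbitrage the full-cycle product must be 1, so the missing rate is 1 / 1.3814365424328 ≈ 0.7238841.

0.72388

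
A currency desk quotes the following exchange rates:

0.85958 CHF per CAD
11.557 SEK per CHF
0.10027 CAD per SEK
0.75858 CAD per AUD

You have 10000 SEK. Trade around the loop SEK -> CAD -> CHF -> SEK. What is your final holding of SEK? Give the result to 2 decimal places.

10000 SEK × 0.10027 = 1002.7 CAD
1002.7 CAD × 0.85958 = 861.900866 CHF
861.900866 CHF × 11.557 = 9960.988308362 SEK

9960.99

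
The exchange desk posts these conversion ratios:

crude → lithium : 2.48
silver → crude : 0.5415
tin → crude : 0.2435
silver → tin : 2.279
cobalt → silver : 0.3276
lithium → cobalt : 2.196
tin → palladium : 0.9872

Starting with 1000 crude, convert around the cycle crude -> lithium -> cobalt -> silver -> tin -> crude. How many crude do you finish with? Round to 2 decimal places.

990.08

1000 crude × 2.48 = 2480 lithium
2480 lithium × 2.196 = 5446.08 cobalt
5446.08 cobalt × 0.3276 = 1784.135808 silver
1784.135808 silver × 2.279 = 4066.045506432 tin
4066.045506432 tin × 0.2435 = 990.082080816192 crude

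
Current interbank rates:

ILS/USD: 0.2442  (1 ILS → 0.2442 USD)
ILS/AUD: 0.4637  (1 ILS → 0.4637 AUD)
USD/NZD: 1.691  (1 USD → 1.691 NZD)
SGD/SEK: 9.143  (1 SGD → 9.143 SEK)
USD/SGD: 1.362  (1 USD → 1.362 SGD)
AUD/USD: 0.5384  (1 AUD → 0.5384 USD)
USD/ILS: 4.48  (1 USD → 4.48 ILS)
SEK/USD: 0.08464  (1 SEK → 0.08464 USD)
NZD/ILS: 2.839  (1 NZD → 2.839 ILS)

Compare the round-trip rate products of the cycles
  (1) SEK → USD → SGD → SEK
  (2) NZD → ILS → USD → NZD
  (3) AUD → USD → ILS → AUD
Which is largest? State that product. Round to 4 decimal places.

(1) 0.08464 × 1.362 × 9.143 = 1.05400
(2) 2.839 × 0.2442 × 1.691 = 1.17234
(3) 0.5384 × 4.48 × 0.4637 = 1.11846
Highest is cycle (2) at 1.1723 (>1, arbitrage).

1.1723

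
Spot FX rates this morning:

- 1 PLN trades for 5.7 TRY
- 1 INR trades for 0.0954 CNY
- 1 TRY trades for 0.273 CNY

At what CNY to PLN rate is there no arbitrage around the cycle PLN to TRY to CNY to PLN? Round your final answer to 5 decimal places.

0.64263

Known legs of the cycle: 5.7 × 0.273 = 1.5561
For no arbitrage the full-cycle product must be 1, so the missing rate is 1 / 1.5561 ≈ 0.6426322.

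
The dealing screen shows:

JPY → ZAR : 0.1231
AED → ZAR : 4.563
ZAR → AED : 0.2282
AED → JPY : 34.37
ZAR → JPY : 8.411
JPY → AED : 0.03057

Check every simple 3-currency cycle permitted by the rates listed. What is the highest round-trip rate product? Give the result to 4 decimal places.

1.1733

JPY→AED→ZAR→JPY: 0.03057 × 4.563 × 8.411 = 1.17326
JPY→ZAR→AED→JPY: 0.1231 × 0.2282 × 34.37 = 0.96550
Maximum is JPY→AED→ZAR→JPY at 1.1733; arbitrage exists.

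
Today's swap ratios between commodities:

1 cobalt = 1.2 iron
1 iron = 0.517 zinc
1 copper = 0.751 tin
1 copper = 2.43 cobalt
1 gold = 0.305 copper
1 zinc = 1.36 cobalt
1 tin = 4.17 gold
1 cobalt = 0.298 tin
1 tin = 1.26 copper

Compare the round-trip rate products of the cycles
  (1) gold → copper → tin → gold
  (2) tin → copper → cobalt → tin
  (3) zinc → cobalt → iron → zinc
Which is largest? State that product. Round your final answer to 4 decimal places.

(1) 0.305 × 0.751 × 4.17 = 0.95516
(2) 1.26 × 2.43 × 0.298 = 0.91242
(3) 1.36 × 1.2 × 0.517 = 0.84374
Highest is cycle (1) at 0.9552 (≤1, no arbitrage).

0.9552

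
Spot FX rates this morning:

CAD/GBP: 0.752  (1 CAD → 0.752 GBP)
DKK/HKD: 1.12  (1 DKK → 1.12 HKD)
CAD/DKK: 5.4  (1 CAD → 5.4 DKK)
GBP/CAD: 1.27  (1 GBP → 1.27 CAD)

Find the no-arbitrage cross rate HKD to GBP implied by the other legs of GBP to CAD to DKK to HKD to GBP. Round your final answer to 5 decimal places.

Known legs of the cycle: 1.27 × 5.4 × 1.12 = 7.68096
For no arbitrage the full-cycle product must be 1, so the missing rate is 1 / 7.68096 ≈ 0.1301921.

0.13019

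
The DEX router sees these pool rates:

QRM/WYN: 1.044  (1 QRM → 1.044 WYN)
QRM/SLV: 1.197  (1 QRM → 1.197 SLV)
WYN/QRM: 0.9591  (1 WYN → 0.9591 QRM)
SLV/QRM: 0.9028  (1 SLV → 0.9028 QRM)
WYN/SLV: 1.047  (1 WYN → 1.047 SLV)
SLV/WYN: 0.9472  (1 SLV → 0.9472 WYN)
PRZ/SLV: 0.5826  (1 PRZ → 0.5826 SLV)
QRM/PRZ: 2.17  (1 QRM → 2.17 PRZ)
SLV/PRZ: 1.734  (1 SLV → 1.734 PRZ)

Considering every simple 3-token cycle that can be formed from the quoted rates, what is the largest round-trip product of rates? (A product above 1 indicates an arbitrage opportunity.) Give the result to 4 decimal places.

PRZ→SLV→QRM→PRZ: 0.5826 × 0.9028 × 2.17 = 1.14136
WYN→QRM→SLV→WYN: 0.9591 × 1.197 × 0.9472 = 1.08743
WYN→SLV→QRM→WYN: 1.047 × 0.9028 × 1.044 = 0.98682
Maximum is PRZ→SLV→QRM→PRZ at 1.1414; arbitrage exists.

1.1414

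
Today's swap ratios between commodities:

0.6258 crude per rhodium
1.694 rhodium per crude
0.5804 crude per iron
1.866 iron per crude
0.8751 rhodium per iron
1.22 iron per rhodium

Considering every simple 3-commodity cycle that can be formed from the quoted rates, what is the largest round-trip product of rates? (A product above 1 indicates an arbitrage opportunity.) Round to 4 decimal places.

iron→crude→rhodium→iron: 0.5804 × 1.694 × 1.22 = 1.19950
iron→rhodium→crude→iron: 0.8751 × 0.6258 × 1.866 = 1.02189
Maximum is iron→crude→rhodium→iron at 1.1995; arbitrage exists.

1.1995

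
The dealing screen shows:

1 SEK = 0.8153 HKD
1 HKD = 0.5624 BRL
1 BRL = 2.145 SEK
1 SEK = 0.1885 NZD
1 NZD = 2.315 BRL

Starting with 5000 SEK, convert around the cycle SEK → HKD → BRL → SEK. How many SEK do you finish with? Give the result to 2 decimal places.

5000 SEK × 0.8153 = 4076.5 HKD
4076.5 HKD × 0.5624 = 2292.6236 BRL
2292.6236 BRL × 2.145 = 4917.677622 SEK

4917.68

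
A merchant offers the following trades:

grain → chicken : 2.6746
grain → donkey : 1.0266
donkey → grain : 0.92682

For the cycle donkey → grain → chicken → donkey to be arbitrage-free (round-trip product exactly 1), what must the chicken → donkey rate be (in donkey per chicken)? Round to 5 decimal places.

0.40341

Known legs of the cycle: 0.92682 × 2.6746 = 2.478872772
For no arbitrage the full-cycle product must be 1, so the missing rate is 1 / 2.478872772 ≈ 0.4034092.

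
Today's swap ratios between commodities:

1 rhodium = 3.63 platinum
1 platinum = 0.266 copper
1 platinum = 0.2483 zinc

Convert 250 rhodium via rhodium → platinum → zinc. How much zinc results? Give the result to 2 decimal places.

225.33

250 rhodium × 3.63 = 907.5 platinum
907.5 platinum × 0.2483 = 225.33225 zinc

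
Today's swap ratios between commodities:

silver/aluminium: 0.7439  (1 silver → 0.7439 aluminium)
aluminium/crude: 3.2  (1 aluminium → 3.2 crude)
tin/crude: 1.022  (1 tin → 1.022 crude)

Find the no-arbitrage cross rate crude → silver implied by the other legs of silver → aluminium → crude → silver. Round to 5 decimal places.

0.42008

Known legs of the cycle: 0.7439 × 3.2 = 2.38048
For no arbitrage the full-cycle product must be 1, so the missing rate is 1 / 2.38048 ≈ 0.4200833.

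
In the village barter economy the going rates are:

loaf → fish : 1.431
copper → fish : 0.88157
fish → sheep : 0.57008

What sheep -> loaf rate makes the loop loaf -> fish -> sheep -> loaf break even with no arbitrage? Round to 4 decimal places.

1.2258

Known legs of the cycle: 1.431 × 0.57008 = 0.81578448
For no arbitrage the full-cycle product must be 1, so the missing rate is 1 / 0.81578448 ≈ 1.225814.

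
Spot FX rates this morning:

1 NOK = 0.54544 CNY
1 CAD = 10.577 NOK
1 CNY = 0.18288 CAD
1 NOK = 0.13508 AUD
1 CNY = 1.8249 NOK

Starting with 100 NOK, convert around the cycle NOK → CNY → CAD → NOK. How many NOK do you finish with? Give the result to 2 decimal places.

100 NOK × 0.54544 = 54.544 CNY
54.544 CNY × 0.18288 = 9.97500672 CAD
9.97500672 CAD × 10.577 = 105.50564607744 NOK

105.51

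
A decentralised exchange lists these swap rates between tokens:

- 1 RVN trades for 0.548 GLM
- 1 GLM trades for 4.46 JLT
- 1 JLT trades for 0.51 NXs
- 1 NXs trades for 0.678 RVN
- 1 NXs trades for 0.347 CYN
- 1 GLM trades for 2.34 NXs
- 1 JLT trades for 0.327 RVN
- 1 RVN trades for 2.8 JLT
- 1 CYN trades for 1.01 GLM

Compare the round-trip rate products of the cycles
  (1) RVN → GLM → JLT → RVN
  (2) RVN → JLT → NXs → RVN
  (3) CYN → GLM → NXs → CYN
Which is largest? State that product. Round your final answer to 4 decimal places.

0.9682

(1) 0.548 × 4.46 × 0.327 = 0.79921
(2) 2.8 × 0.51 × 0.678 = 0.96818
(3) 1.01 × 2.34 × 0.347 = 0.82010
Highest is cycle (2) at 0.9682 (≤1, no arbitrage).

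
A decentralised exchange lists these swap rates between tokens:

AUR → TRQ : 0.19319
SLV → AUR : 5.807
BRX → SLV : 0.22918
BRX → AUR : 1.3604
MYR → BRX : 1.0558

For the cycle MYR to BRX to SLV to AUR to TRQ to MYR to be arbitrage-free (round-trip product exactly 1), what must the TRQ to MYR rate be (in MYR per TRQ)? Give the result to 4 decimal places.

3.6839

Known legs of the cycle: 1.0558 × 0.22918 × 5.807 × 0.19319 = 0.27145312225389652
For no arbitrage the full-cycle product must be 1, so the missing rate is 1 / 0.27145312225389652 ≈ 3.683877.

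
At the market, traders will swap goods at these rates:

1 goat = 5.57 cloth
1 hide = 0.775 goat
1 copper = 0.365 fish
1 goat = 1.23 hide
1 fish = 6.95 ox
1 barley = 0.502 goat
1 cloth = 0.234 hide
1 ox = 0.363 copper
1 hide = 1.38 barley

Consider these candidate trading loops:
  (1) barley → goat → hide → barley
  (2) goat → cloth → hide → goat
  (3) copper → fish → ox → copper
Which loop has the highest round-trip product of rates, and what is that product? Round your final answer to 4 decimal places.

1.0101

(1) 0.502 × 1.23 × 1.38 = 0.85209
(2) 5.57 × 0.234 × 0.775 = 1.01012
(3) 0.365 × 6.95 × 0.363 = 0.92084
Highest is cycle (2) at 1.0101 (>1, arbitrage).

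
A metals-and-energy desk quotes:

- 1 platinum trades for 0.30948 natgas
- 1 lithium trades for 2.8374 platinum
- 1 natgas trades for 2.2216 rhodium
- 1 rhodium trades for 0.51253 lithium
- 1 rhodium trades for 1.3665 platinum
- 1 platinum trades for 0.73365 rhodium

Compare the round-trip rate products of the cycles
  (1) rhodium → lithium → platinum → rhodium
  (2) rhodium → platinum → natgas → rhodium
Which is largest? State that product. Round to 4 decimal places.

1.0669

(1) 0.51253 × 2.8374 × 0.73365 = 1.06691
(2) 1.3665 × 0.30948 × 2.2216 = 0.93952
Highest is cycle (1) at 1.0669 (>1, arbitrage).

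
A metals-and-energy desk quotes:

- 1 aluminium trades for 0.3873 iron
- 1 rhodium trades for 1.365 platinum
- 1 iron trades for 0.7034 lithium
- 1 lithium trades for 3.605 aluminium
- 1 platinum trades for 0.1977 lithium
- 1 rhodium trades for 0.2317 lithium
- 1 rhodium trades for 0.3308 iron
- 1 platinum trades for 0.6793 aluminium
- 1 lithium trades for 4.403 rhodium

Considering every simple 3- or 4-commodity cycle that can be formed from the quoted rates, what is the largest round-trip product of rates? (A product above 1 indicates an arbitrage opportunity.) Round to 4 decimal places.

1.1882

rhodium→platinum→lithium→rhodium: 1.365 × 0.1977 × 4.403 = 1.18820
rhodium→iron→lithium→rhodium: 0.3308 × 0.7034 × 4.403 = 1.02451
lithium→aluminium→iron→lithium: 3.605 × 0.3873 × 0.7034 = 0.98210
Maximum is rhodium→platinum→lithium→rhodium at 1.1882; arbitrage exists.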